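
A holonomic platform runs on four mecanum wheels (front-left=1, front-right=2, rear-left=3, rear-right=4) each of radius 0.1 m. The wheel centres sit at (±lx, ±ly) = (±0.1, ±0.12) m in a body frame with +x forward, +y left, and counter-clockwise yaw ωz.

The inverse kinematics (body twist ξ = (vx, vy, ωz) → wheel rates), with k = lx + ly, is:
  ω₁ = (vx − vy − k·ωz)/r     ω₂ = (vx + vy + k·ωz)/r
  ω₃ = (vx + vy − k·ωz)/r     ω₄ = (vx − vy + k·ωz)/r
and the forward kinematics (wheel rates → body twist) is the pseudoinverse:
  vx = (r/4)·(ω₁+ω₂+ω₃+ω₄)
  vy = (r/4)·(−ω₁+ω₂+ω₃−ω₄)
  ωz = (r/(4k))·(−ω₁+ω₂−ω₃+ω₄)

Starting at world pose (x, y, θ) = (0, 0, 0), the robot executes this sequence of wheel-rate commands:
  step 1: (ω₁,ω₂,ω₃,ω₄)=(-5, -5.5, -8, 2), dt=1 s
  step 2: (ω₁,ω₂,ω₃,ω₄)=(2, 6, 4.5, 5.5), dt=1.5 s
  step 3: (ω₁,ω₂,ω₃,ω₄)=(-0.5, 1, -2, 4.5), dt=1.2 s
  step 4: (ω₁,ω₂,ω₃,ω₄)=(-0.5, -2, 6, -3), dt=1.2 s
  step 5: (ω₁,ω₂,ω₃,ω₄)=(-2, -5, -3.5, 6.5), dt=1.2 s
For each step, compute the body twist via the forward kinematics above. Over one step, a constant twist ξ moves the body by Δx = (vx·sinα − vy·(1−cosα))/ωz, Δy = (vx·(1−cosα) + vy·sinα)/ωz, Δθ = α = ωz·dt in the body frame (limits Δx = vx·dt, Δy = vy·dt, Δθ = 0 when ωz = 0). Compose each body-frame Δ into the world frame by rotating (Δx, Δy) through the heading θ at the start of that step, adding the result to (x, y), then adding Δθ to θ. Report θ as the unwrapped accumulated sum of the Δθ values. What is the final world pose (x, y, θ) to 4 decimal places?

(-0.0313, 0.3586, 2.5455)

step 1: ξ=(vx,vy,ωz)=(-0.4125, -0.2625, 1.0795), dt=1.0 → body Δ=(-0.2085, -0.4163, 1.0795) → world pose (-0.2085, -0.4163, 1.0795)
step 2: ξ=(vx,vy,ωz)=(0.4500, 0.0750, 0.5682), dt=1.5 → body Δ=(0.5511, 0.3700, 0.8523) → world pose (-0.2748, 0.2442, 1.9318)
step 3: ξ=(vx,vy,ωz)=(0.0750, -0.1250, 0.9091), dt=1.2 → body Δ=(0.1472, -0.0776, 1.0909) → world pose (-0.2542, 0.4093, 3.0227)
step 4: ξ=(vx,vy,ωz)=(0.0125, 0.1875, -1.1932), dt=1.2 → body Δ=(0.1457, 0.1466, -1.4318) → world pose (-0.4163, 0.2810, 1.5909)
step 5: ξ=(vx,vy,ωz)=(-0.1000, -0.3250, 0.7955), dt=1.2 → body Δ=(0.0698, -0.3865, 0.9545) → world pose (-0.0313, 0.3586, 2.5455)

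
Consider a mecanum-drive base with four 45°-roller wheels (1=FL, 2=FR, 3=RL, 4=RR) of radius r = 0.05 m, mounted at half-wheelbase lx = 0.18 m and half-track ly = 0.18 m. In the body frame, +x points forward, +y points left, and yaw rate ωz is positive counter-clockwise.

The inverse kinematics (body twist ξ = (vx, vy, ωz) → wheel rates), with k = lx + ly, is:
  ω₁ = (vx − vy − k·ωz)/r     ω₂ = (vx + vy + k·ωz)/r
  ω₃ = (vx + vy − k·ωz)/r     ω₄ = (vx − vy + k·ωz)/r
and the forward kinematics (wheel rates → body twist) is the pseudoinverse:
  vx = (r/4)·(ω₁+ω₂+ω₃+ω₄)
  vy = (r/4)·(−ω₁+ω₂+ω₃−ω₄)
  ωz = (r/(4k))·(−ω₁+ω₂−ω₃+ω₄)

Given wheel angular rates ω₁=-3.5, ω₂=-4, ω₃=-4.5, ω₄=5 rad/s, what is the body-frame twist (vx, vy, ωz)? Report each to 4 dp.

k = lx + ly = 0.18 + 0.18 = 0.3600
ω₁+ω₂+ω₃+ω₄ = -7.0000  →  vx = (0.05/4)·-7.0000 = -0.0875
−ω₁+ω₂+ω₃−ω₄ = -10.0000  →  vy = (0.05/4)·-10.0000 = -0.1250
−ω₁+ω₂−ω₃+ω₄ = 9.0000  →  ωz = (0.05/1.4400)·9.0000 = 0.3125

(-0.0875, -0.1250, 0.3125)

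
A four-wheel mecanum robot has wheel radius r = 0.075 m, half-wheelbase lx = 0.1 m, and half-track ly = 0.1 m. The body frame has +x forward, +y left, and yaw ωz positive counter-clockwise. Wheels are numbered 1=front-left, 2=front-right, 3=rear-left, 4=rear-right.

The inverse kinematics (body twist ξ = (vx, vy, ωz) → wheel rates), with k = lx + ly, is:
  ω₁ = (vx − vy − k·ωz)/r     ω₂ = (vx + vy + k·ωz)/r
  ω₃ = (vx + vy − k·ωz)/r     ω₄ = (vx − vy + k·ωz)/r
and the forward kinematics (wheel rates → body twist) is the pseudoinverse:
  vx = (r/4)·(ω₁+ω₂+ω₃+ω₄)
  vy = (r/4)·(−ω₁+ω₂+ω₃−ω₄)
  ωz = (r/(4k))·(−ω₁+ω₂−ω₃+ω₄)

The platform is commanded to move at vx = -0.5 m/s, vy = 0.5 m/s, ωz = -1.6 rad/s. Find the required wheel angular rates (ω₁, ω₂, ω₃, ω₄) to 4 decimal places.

(-9.0667, -4.2667, 4.2667, -17.6000)

k = lx + ly = 0.1 + 0.1 = 0.2000;  k·ωz = 0.2000·-1.6 = -0.3200
ω₁ (FL) = (vx − vy − k·ωz)/r = -0.6800/0.075 = -9.0667
ω₂ (FR) = (vx + vy + k·ωz)/r = -0.3200/0.075 = -4.2667
ω₃ (RL) = (vx + vy − k·ωz)/r = 0.3200/0.075 = 4.2667
ω₄ (RR) = (vx − vy + k·ωz)/r = -1.3200/0.075 = -17.6000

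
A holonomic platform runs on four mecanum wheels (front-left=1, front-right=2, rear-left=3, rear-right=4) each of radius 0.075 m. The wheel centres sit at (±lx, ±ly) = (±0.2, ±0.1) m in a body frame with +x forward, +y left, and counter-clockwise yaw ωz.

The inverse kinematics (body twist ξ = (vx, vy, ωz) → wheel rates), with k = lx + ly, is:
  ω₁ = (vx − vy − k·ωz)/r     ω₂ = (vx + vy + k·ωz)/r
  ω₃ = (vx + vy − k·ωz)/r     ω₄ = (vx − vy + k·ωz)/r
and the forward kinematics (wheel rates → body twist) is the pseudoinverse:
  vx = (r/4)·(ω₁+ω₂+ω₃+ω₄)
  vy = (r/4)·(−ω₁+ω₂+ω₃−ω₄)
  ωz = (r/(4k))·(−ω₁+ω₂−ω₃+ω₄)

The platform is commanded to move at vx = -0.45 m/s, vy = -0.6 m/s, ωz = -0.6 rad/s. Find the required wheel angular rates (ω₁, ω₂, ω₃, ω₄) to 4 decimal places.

k = lx + ly = 0.2 + 0.1 = 0.3000;  k·ωz = 0.3000·-0.6 = -0.1800
ω₁ (FL) = (vx − vy − k·ωz)/r = 0.3300/0.075 = 4.4000
ω₂ (FR) = (vx + vy + k·ωz)/r = -1.2300/0.075 = -16.4000
ω₃ (RL) = (vx + vy − k·ωz)/r = -0.8700/0.075 = -11.6000
ω₄ (RR) = (vx − vy + k·ωz)/r = -0.0300/0.075 = -0.4000

(4.4000, -16.4000, -11.6000, -0.4000)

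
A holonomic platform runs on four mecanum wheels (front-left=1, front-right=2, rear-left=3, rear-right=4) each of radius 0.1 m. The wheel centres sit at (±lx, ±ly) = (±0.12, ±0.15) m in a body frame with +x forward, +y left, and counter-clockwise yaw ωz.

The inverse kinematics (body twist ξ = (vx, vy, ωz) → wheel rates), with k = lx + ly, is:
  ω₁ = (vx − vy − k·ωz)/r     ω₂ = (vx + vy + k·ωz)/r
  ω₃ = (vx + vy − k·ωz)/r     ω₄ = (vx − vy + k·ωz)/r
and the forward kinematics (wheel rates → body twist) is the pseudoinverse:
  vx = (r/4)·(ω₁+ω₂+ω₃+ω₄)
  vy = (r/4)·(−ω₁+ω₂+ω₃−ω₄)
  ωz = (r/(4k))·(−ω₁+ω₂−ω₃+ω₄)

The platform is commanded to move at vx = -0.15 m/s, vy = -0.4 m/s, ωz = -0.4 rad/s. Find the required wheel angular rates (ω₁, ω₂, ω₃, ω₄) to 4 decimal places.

(3.5800, -6.5800, -4.4200, 1.4200)

k = lx + ly = 0.12 + 0.15 = 0.2700;  k·ωz = 0.2700·-0.4 = -0.1080
ω₁ (FL) = (vx − vy − k·ωz)/r = 0.3580/0.1 = 3.5800
ω₂ (FR) = (vx + vy + k·ωz)/r = -0.6580/0.1 = -6.5800
ω₃ (RL) = (vx + vy − k·ωz)/r = -0.4420/0.1 = -4.4200
ω₄ (RR) = (vx − vy + k·ωz)/r = 0.1420/0.1 = 1.4200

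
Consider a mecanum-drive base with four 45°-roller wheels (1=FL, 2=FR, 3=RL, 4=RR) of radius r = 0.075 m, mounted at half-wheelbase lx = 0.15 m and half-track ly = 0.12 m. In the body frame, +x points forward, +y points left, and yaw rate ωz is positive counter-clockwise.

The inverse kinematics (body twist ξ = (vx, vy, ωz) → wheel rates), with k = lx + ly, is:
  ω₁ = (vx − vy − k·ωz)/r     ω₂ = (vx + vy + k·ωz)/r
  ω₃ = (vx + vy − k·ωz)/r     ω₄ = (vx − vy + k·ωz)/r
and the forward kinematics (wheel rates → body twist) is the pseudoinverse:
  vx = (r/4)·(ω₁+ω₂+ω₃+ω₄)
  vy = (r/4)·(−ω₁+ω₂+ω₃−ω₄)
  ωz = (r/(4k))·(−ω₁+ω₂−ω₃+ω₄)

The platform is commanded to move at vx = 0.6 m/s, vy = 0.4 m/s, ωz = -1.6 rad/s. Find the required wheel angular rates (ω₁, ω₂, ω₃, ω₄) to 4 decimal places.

(8.4267, 7.5733, 19.0933, -3.0933)

k = lx + ly = 0.15 + 0.12 = 0.2700;  k·ωz = 0.2700·-1.6 = -0.4320
ω₁ (FL) = (vx − vy − k·ωz)/r = 0.6320/0.075 = 8.4267
ω₂ (FR) = (vx + vy + k·ωz)/r = 0.5680/0.075 = 7.5733
ω₃ (RL) = (vx + vy − k·ωz)/r = 1.4320/0.075 = 19.0933
ω₄ (RR) = (vx − vy + k·ωz)/r = -0.2320/0.075 = -3.0933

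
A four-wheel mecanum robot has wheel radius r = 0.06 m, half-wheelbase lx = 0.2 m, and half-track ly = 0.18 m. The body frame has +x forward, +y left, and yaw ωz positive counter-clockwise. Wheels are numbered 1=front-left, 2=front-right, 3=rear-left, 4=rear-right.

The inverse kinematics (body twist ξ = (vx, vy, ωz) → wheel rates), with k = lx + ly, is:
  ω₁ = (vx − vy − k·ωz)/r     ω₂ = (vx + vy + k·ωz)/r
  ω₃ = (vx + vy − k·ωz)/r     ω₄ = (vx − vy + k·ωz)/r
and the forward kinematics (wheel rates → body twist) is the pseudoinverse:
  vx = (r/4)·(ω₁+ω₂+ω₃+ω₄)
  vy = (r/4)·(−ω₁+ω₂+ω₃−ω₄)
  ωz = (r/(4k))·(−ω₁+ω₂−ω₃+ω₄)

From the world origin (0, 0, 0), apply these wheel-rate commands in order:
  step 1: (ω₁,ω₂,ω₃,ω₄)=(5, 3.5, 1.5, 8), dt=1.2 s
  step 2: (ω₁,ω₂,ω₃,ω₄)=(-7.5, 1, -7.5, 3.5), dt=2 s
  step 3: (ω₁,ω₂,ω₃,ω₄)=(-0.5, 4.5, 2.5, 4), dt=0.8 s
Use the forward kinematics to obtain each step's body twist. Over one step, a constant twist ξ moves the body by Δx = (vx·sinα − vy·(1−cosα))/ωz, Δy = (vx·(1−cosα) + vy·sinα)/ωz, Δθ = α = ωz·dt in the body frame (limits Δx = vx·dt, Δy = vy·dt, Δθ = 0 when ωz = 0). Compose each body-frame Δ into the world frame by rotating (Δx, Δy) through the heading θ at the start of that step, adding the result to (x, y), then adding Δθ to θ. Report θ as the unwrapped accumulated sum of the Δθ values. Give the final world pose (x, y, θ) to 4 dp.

step 1: ξ=(vx,vy,ωz)=(0.2700, -0.1200, 0.1974), dt=1.2 → body Δ=(0.3380, -0.1045, 0.2368) → world pose (0.3380, -0.1045, 0.2368)
step 2: ξ=(vx,vy,ωz)=(-0.1575, -0.0375, 0.7697), dt=2.0 → body Δ=(-0.1573, -0.2469, 1.5395) → world pose (0.2430, -0.3814, 1.7763)
step 3: ξ=(vx,vy,ωz)=(0.1575, 0.0525, 0.2566), dt=0.8 → body Δ=(0.1208, 0.0546, 0.2053) → world pose (0.1649, -0.2743, 1.9816)

(0.1649, -0.2743, 1.9816)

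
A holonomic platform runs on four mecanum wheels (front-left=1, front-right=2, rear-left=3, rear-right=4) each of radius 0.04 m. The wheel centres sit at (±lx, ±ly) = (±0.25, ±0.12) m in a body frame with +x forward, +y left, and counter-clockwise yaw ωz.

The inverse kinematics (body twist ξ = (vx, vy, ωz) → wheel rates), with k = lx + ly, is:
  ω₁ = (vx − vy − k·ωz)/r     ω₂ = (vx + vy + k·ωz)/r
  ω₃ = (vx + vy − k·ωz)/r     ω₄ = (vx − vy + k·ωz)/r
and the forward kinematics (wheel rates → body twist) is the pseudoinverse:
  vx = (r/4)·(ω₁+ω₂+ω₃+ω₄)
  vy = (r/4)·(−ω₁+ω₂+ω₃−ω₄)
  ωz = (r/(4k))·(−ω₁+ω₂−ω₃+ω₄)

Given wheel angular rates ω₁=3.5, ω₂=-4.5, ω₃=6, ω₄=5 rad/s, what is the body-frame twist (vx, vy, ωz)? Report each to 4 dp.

(0.1000, -0.0700, -0.2432)

k = lx + ly = 0.25 + 0.12 = 0.3700
ω₁+ω₂+ω₃+ω₄ = 10.0000  →  vx = (0.04/4)·10.0000 = 0.1000
−ω₁+ω₂+ω₃−ω₄ = -7.0000  →  vy = (0.04/4)·-7.0000 = -0.0700
−ω₁+ω₂−ω₃+ω₄ = -9.0000  →  ωz = (0.04/1.4800)·-9.0000 = -0.2432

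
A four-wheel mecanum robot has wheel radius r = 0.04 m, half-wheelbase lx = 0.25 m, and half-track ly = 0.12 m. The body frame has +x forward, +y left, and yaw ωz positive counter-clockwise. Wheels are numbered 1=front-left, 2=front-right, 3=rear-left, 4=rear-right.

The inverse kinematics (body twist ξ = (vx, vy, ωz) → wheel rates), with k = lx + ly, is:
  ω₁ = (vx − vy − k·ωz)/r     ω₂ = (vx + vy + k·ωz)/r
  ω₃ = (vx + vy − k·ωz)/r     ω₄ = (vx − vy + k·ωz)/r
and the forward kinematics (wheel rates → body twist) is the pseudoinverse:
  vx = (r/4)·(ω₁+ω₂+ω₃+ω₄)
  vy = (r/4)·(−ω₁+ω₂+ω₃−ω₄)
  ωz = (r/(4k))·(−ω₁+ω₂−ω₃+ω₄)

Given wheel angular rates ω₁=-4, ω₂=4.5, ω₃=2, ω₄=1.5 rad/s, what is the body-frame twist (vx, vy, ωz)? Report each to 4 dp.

(0.0400, 0.0900, 0.2162)

k = lx + ly = 0.25 + 0.12 = 0.3700
ω₁+ω₂+ω₃+ω₄ = 4.0000  →  vx = (0.04/4)·4.0000 = 0.0400
−ω₁+ω₂+ω₃−ω₄ = 9.0000  →  vy = (0.04/4)·9.0000 = 0.0900
−ω₁+ω₂−ω₃+ω₄ = 8.0000  →  ωz = (0.04/1.4800)·8.0000 = 0.2162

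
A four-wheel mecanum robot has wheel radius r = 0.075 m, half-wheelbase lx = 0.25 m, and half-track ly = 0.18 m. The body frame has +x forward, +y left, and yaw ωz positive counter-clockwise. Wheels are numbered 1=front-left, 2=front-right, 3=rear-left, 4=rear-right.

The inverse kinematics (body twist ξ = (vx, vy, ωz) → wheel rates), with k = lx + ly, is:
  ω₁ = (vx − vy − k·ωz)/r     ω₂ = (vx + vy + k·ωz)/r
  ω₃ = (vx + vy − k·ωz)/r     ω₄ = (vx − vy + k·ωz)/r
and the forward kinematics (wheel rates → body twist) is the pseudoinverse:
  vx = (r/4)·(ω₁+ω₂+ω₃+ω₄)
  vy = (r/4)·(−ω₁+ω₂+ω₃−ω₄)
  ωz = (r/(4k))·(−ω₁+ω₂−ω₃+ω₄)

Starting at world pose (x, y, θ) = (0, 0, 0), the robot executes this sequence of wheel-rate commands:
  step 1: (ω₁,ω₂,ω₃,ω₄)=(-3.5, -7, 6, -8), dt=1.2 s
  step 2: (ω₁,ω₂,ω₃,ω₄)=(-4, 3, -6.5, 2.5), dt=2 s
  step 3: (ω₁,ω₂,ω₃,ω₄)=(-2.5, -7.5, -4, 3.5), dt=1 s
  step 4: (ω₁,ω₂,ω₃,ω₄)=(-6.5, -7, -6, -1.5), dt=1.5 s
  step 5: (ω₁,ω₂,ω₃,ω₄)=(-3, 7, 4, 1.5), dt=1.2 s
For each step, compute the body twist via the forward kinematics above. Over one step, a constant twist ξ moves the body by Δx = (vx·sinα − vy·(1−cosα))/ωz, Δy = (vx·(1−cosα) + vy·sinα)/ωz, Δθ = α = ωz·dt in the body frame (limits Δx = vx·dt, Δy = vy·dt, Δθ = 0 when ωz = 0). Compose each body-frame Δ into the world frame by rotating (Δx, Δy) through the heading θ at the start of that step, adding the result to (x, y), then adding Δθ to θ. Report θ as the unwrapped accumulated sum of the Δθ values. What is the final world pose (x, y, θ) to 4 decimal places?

(-0.8625, -0.1771, 1.2427)

step 1: ξ=(vx,vy,ωz)=(-0.2344, 0.1969, -0.7631), dt=1.2 → body Δ=(-0.1427, 0.3246, -0.9157) → world pose (-0.1427, 0.3246, -0.9157)
step 2: ξ=(vx,vy,ωz)=(-0.0938, -0.0375, 0.6977), dt=2.0 → body Δ=(-0.0879, -0.1638, 1.3953) → world pose (-0.3262, 0.2945, 0.4797)
step 3: ξ=(vx,vy,ωz)=(-0.1969, -0.2344, 0.1090), dt=1.0 → body Δ=(-0.1837, -0.2446, 0.1090) → world pose (-0.3764, -0.0073, 0.5887)
step 4: ξ=(vx,vy,ωz)=(-0.3937, -0.0938, 0.1744), dt=1.5 → body Δ=(-0.5656, -0.2158, 0.2616) → world pose (-0.7269, -0.5009, 0.8503)
step 5: ξ=(vx,vy,ωz)=(0.1781, 0.2344, 0.3270), dt=1.2 → body Δ=(0.1538, 0.3155, 0.3924) → world pose (-0.8625, -0.1771, 1.2427)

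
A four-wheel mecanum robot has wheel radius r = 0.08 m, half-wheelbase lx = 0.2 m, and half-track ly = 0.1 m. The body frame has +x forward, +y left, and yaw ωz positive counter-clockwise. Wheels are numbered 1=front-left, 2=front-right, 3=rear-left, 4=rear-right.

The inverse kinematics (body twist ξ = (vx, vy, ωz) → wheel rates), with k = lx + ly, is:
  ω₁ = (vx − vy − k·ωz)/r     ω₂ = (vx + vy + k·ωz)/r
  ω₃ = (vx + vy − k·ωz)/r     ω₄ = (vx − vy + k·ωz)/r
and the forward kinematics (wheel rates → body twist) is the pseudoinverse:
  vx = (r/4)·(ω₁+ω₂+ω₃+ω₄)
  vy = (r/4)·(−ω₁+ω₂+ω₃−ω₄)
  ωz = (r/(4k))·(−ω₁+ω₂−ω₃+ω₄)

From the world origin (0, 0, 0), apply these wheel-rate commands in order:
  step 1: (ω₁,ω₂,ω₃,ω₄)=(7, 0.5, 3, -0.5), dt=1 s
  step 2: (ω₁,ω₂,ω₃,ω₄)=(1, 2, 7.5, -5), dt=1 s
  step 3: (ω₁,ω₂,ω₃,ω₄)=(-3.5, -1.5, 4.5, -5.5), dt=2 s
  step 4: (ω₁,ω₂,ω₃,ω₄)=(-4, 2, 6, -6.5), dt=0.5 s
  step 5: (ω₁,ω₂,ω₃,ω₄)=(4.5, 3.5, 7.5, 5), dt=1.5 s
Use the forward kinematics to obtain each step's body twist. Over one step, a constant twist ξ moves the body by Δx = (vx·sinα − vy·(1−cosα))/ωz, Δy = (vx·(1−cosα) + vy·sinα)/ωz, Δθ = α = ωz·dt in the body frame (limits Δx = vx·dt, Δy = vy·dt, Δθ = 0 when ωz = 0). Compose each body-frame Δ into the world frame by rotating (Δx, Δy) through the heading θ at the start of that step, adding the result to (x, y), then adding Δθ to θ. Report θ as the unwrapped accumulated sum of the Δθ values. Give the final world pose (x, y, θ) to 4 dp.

step 1: ξ=(vx,vy,ωz)=(0.2000, -0.0600, -0.6667), dt=1.0 → body Δ=(0.1662, -0.1199, -0.6667) → world pose (0.1662, -0.1199, -0.6667)
step 2: ξ=(vx,vy,ωz)=(0.1100, 0.2700, -0.7667), dt=1.0 → body Δ=(0.1981, 0.2042, -0.7667) → world pose (0.4482, -0.0819, -1.4333)
step 3: ξ=(vx,vy,ωz)=(-0.1200, 0.2400, -0.5333), dt=2.0 → body Δ=(0.0356, 0.5103, -1.0667) → world pose (0.9586, -0.0473, -2.5000)
step 4: ξ=(vx,vy,ωz)=(-0.0500, 0.3700, -0.4333), dt=0.5 → body Δ=(-0.0048, 0.1863, -0.2167) → world pose (1.0739, -0.1936, -2.7167)
step 5: ξ=(vx,vy,ωz)=(0.4100, 0.0300, -0.2333), dt=1.5 → body Δ=(0.6103, -0.0624, -0.3500) → world pose (0.4921, -0.3883, -3.0667)

(0.4921, -0.3883, -3.0667)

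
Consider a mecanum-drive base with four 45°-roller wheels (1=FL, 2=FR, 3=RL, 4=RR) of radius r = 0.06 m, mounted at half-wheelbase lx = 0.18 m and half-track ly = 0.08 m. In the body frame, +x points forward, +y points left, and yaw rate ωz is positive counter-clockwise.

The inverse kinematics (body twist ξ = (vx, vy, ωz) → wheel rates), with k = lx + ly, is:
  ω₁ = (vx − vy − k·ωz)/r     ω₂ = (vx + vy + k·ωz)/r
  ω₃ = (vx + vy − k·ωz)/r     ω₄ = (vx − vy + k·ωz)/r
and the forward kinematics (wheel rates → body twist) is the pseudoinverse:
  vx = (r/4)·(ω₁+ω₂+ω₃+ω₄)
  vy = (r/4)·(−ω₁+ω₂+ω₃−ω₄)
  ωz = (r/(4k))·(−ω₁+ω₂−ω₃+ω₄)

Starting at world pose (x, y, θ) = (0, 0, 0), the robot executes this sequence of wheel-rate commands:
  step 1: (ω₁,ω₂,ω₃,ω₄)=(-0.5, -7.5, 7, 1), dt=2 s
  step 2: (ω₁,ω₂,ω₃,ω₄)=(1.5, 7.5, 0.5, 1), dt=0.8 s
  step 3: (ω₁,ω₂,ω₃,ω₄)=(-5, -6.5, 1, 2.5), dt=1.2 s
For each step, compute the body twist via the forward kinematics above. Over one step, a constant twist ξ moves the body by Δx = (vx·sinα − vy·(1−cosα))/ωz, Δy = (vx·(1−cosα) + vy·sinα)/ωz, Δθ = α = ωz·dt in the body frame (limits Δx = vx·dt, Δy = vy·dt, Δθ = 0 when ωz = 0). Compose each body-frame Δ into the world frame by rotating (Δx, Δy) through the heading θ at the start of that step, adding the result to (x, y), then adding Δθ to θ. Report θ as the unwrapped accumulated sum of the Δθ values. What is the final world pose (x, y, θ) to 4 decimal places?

(-0.0294, -0.0134, -1.2000)

step 1: ξ=(vx,vy,ωz)=(0.0000, -0.0150, -0.7500), dt=2.0 → body Δ=(-0.0186, -0.0199, -1.5000) → world pose (-0.0186, -0.0199, -1.5000)
step 2: ξ=(vx,vy,ωz)=(0.1575, 0.0825, 0.3750), dt=0.8 → body Δ=(0.1143, 0.0838, 0.3000) → world pose (0.0731, -0.1280, -1.2000)
step 3: ξ=(vx,vy,ωz)=(-0.1200, -0.0450, 0.0000), dt=1.2 → body Δ=(-0.1440, -0.0540, 0.0000) → world pose (-0.0294, -0.0134, -1.2000)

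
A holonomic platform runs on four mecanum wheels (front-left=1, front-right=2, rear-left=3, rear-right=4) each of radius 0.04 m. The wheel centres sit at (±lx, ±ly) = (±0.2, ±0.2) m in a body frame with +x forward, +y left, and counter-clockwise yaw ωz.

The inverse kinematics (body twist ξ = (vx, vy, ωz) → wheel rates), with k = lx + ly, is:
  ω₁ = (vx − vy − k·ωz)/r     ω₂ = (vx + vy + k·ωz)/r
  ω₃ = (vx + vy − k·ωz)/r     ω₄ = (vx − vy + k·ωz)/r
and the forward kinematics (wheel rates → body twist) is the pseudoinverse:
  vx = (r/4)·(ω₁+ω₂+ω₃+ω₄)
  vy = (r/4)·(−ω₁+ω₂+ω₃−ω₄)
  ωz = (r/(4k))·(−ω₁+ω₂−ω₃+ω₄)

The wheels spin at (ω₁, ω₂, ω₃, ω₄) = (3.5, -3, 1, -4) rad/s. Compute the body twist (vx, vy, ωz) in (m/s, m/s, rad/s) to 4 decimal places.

(-0.0250, -0.0150, -0.2875)

k = lx + ly = 0.2 + 0.2 = 0.4000
ω₁+ω₂+ω₃+ω₄ = -2.5000  →  vx = (0.04/4)·-2.5000 = -0.0250
−ω₁+ω₂+ω₃−ω₄ = -1.5000  →  vy = (0.04/4)·-1.5000 = -0.0150
−ω₁+ω₂−ω₃+ω₄ = -11.5000  →  ωz = (0.04/1.6000)·-11.5000 = -0.2875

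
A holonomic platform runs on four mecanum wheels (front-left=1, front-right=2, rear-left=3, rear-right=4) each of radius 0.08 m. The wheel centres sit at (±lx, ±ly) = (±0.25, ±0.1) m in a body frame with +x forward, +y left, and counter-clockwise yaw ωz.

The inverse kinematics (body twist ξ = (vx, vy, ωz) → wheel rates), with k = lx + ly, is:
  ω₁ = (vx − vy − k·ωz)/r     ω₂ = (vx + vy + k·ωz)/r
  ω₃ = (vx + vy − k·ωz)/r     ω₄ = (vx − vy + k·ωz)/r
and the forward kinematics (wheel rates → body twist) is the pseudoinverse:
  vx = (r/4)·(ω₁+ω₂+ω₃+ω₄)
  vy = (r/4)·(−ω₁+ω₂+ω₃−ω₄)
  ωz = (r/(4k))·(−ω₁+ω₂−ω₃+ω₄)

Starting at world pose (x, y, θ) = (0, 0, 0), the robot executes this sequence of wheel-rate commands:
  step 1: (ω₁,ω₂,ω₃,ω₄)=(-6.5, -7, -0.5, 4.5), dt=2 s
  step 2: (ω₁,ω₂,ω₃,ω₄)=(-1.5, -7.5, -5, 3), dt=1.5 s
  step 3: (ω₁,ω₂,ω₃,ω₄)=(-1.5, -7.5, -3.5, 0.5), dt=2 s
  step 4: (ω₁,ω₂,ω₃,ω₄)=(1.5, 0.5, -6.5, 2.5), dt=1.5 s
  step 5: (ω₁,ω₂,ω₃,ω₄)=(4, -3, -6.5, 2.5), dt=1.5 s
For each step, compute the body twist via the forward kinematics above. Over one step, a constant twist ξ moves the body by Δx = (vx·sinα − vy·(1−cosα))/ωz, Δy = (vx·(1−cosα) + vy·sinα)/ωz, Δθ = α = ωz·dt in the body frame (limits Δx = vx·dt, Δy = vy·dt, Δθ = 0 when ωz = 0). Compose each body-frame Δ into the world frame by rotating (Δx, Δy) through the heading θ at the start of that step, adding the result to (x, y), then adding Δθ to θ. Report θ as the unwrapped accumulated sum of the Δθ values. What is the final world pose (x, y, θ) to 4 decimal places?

(0.0612, -1.9258, 1.3143)

step 1: ξ=(vx,vy,ωz)=(-0.1900, -0.1100, 0.2571), dt=2.0 → body Δ=(-0.3081, -0.3060, 0.5143) → world pose (-0.3081, -0.3060, 0.5143)
step 2: ξ=(vx,vy,ωz)=(-0.2200, -0.2800, 0.1143), dt=1.5 → body Δ=(-0.2925, -0.4462, 0.1714) → world pose (-0.3433, -0.8383, 0.6857)
step 3: ξ=(vx,vy,ωz)=(-0.2400, -0.2000, -0.1143), dt=2.0 → body Δ=(-0.5213, -0.3419, -0.2286) → world pose (-0.5303, -1.4331, 0.4571)
step 4: ξ=(vx,vy,ωz)=(-0.0400, -0.2000, 0.4571), dt=1.5 → body Δ=(0.0435, -0.2968, 0.6857) → world pose (-0.3603, -1.6802, 1.1429)
step 5: ξ=(vx,vy,ωz)=(-0.0600, -0.3200, 0.1143), dt=1.5 → body Δ=(-0.0485, -0.4853, 0.1714) → world pose (0.0612, -1.9258, 1.3143)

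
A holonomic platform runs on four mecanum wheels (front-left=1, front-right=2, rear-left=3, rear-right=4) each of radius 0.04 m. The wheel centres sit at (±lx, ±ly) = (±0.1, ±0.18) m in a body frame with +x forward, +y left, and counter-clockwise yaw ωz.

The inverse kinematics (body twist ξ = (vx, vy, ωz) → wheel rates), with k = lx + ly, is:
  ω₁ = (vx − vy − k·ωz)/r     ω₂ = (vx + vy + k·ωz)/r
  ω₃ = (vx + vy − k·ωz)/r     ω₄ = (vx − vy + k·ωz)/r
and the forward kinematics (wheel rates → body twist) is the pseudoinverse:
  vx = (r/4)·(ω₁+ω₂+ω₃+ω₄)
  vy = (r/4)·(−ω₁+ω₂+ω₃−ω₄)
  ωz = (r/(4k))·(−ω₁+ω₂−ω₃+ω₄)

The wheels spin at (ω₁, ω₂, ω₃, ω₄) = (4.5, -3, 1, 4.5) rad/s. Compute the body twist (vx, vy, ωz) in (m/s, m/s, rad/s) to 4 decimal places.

k = lx + ly = 0.1 + 0.18 = 0.2800
ω₁+ω₂+ω₃+ω₄ = 7.0000  →  vx = (0.04/4)·7.0000 = 0.0700
−ω₁+ω₂+ω₃−ω₄ = -11.0000  →  vy = (0.04/4)·-11.0000 = -0.1100
−ω₁+ω₂−ω₃+ω₄ = -4.0000  →  ωz = (0.04/1.1200)·-4.0000 = -0.1429

(0.0700, -0.1100, -0.1429)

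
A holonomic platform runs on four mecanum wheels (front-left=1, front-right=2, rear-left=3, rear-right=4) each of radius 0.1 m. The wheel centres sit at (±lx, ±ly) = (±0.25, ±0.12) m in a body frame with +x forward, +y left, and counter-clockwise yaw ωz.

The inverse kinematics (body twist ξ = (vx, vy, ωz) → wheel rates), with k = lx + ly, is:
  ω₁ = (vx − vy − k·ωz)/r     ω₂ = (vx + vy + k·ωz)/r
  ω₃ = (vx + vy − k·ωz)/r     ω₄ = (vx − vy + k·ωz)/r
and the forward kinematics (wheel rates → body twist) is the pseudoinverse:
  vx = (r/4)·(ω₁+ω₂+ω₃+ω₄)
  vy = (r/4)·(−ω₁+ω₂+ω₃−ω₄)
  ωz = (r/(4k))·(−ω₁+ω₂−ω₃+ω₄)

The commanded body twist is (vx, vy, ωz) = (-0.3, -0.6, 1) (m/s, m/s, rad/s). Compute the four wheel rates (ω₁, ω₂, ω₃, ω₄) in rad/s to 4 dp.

(-0.7000, -5.3000, -12.7000, 6.7000)

k = lx + ly = 0.25 + 0.12 = 0.3700;  k·ωz = 0.3700·1 = 0.3700
ω₁ (FL) = (vx − vy − k·ωz)/r = -0.0700/0.1 = -0.7000
ω₂ (FR) = (vx + vy + k·ωz)/r = -0.5300/0.1 = -5.3000
ω₃ (RL) = (vx + vy − k·ωz)/r = -1.2700/0.1 = -12.7000
ω₄ (RR) = (vx − vy + k·ωz)/r = 0.6700/0.1 = 6.7000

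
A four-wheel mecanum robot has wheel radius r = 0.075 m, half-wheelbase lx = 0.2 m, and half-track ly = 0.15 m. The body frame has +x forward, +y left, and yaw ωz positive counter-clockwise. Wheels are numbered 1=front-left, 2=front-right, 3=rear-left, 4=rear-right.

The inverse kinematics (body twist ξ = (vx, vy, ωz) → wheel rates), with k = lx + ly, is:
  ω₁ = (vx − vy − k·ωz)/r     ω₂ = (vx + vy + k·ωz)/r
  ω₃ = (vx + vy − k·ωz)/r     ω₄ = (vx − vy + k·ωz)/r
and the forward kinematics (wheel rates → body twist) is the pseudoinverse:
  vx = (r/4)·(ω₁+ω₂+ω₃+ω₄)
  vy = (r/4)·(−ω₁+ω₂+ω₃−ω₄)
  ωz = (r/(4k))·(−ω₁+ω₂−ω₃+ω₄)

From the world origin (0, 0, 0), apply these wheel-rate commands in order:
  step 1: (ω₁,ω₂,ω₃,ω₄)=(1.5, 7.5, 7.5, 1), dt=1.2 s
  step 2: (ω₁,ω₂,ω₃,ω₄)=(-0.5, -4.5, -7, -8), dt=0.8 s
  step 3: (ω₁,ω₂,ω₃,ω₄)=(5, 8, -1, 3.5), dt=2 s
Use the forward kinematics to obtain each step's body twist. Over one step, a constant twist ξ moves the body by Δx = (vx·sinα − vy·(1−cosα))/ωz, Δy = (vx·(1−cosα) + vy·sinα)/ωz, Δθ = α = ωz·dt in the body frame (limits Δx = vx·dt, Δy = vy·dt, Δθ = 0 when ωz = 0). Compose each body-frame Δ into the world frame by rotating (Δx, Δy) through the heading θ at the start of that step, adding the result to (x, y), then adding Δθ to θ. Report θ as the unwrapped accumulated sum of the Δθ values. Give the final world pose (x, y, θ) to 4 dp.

(0.6628, 0.3054, 0.5571)

step 1: ξ=(vx,vy,ωz)=(0.3281, 0.2344, -0.0268), dt=1.2 → body Δ=(0.3982, 0.2749, -0.0321) → world pose (0.3982, 0.2749, -0.0321)
step 2: ξ=(vx,vy,ωz)=(-0.3750, -0.0563, -0.2679), dt=0.8 → body Δ=(-0.3025, -0.0126, -0.2143) → world pose (0.0954, 0.2720, -0.2464)
step 3: ξ=(vx,vy,ωz)=(0.2906, -0.0281, 0.4018), dt=2.0 → body Δ=(0.5421, 0.1708, 0.8036) → world pose (0.6628, 0.3054, 0.5571)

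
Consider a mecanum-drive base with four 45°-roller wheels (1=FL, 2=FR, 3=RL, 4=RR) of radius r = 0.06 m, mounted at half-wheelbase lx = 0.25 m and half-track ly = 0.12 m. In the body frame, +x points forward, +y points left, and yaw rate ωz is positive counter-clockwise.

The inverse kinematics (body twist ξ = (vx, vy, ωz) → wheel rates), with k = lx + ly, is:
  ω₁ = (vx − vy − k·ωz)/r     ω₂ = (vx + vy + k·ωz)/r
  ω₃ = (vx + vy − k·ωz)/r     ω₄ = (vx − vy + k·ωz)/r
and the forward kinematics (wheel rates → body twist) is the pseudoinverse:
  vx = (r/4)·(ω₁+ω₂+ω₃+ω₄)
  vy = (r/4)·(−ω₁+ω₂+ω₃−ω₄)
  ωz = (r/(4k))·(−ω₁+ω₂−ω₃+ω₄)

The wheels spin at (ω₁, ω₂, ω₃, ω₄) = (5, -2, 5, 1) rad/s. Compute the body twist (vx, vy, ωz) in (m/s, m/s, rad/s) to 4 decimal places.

k = lx + ly = 0.25 + 0.12 = 0.3700
ω₁+ω₂+ω₃+ω₄ = 9.0000  →  vx = (0.06/4)·9.0000 = 0.1350
−ω₁+ω₂+ω₃−ω₄ = -3.0000  →  vy = (0.06/4)·-3.0000 = -0.0450
−ω₁+ω₂−ω₃+ω₄ = -11.0000  →  ωz = (0.06/1.4800)·-11.0000 = -0.4459

(0.1350, -0.0450, -0.4459)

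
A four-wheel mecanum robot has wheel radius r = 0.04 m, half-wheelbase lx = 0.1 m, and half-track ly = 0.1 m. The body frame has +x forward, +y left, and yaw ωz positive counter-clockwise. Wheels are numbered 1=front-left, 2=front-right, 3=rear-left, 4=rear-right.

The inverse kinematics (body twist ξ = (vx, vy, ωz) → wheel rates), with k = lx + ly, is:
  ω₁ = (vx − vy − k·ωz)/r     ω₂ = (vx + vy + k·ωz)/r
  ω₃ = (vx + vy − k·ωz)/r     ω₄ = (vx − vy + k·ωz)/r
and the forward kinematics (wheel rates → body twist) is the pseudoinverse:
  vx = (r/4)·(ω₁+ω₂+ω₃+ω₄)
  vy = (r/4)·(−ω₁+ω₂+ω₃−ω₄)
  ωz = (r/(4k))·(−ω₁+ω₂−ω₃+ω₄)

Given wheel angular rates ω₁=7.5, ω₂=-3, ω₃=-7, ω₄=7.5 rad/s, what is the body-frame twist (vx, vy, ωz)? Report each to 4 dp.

k = lx + ly = 0.1 + 0.1 = 0.2000
ω₁+ω₂+ω₃+ω₄ = 5.0000  →  vx = (0.04/4)·5.0000 = 0.0500
−ω₁+ω₂+ω₃−ω₄ = -25.0000  →  vy = (0.04/4)·-25.0000 = -0.2500
−ω₁+ω₂−ω₃+ω₄ = 4.0000  →  ωz = (0.04/0.8000)·4.0000 = 0.2000

(0.0500, -0.2500, 0.2000)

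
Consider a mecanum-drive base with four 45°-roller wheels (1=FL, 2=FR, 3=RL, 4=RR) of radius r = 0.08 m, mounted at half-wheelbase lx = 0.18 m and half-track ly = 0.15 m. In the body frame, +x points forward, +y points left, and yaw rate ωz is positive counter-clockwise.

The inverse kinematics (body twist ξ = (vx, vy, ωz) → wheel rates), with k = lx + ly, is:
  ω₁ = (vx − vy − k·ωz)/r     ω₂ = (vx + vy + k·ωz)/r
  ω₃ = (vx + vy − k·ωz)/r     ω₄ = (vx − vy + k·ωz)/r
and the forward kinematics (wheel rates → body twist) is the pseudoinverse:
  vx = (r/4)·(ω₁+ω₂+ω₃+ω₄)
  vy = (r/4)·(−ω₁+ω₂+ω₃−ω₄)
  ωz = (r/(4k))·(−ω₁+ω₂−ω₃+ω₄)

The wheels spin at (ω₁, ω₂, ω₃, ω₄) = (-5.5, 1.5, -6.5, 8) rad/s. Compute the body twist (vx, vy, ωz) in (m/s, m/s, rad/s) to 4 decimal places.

(-0.0500, -0.1500, 1.3030)

k = lx + ly = 0.18 + 0.15 = 0.3300
ω₁+ω₂+ω₃+ω₄ = -2.5000  →  vx = (0.08/4)·-2.5000 = -0.0500
−ω₁+ω₂+ω₃−ω₄ = -7.5000  →  vy = (0.08/4)·-7.5000 = -0.1500
−ω₁+ω₂−ω₃+ω₄ = 21.5000  →  ωz = (0.08/1.3200)·21.5000 = 1.3030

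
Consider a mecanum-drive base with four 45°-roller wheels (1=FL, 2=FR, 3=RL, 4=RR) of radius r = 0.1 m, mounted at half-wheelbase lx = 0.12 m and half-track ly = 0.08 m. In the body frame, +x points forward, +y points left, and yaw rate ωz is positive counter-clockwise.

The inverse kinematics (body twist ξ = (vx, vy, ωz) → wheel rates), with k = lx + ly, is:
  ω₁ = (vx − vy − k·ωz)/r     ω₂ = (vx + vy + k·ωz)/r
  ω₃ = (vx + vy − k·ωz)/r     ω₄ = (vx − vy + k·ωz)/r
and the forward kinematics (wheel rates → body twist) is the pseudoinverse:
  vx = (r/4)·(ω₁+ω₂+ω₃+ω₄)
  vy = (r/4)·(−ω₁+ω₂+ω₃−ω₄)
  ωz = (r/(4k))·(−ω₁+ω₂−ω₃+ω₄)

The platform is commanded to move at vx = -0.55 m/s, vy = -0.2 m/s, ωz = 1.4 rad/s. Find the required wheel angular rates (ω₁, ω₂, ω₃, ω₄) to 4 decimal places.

k = lx + ly = 0.12 + 0.08 = 0.2000;  k·ωz = 0.2000·1.4 = 0.2800
ω₁ (FL) = (vx − vy − k·ωz)/r = -0.6300/0.1 = -6.3000
ω₂ (FR) = (vx + vy + k·ωz)/r = -0.4700/0.1 = -4.7000
ω₃ (RL) = (vx + vy − k·ωz)/r = -1.0300/0.1 = -10.3000
ω₄ (RR) = (vx − vy + k·ωz)/r = -0.0700/0.1 = -0.7000

(-6.3000, -4.7000, -10.3000, -0.7000)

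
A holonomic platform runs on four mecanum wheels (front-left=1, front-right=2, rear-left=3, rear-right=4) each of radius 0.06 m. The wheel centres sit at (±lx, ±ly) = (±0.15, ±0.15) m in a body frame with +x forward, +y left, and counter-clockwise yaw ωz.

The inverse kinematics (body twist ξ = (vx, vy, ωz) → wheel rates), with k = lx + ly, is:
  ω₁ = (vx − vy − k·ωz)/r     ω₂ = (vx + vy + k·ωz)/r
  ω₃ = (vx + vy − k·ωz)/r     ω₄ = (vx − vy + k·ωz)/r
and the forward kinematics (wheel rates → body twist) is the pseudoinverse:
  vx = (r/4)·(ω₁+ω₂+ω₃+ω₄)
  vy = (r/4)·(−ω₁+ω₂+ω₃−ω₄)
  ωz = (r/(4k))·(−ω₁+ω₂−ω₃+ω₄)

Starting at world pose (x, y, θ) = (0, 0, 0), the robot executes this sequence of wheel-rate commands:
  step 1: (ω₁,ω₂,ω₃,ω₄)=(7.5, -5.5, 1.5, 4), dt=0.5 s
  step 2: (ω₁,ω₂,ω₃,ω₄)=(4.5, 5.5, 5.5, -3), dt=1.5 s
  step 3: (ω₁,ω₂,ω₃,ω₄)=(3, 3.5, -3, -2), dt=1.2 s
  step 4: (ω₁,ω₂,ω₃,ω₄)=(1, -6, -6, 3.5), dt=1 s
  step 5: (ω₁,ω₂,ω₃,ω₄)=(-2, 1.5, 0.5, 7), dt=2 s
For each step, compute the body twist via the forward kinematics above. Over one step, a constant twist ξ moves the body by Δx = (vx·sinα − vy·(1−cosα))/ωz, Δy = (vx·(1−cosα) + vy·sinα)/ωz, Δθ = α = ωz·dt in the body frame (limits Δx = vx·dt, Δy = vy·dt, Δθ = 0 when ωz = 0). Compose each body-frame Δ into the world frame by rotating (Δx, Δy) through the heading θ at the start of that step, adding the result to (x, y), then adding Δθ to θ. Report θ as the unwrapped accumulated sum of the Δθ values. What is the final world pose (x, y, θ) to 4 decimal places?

(0.3486, -0.3420, 0.3900)

step 1: ξ=(vx,vy,ωz)=(0.1125, -0.2325, -0.5250), dt=0.5 → body Δ=(0.0404, -0.1223, -0.2625) → world pose (0.0404, -0.1223, -0.2625)
step 2: ξ=(vx,vy,ωz)=(0.1875, 0.1425, -0.3750), dt=1.5 → body Δ=(0.3252, 0.1256, -0.5625) → world pose (0.3871, -0.0853, -0.8250)
step 3: ξ=(vx,vy,ωz)=(0.0225, -0.0075, 0.0750), dt=1.2 → body Δ=(0.0274, -0.0078, 0.0900) → world pose (0.4000, -0.1107, -0.7350)
step 4: ξ=(vx,vy,ωz)=(-0.1125, -0.2475, 0.1250), dt=1.0 → body Δ=(-0.0968, -0.2539, 0.1250) → world pose (0.1579, -0.2342, -0.6100)
step 5: ξ=(vx,vy,ωz)=(0.1050, -0.0450, 0.5000), dt=2.0 → body Δ=(0.2181, 0.0208, 1.0000) → world pose (0.3486, -0.3420, 0.3900)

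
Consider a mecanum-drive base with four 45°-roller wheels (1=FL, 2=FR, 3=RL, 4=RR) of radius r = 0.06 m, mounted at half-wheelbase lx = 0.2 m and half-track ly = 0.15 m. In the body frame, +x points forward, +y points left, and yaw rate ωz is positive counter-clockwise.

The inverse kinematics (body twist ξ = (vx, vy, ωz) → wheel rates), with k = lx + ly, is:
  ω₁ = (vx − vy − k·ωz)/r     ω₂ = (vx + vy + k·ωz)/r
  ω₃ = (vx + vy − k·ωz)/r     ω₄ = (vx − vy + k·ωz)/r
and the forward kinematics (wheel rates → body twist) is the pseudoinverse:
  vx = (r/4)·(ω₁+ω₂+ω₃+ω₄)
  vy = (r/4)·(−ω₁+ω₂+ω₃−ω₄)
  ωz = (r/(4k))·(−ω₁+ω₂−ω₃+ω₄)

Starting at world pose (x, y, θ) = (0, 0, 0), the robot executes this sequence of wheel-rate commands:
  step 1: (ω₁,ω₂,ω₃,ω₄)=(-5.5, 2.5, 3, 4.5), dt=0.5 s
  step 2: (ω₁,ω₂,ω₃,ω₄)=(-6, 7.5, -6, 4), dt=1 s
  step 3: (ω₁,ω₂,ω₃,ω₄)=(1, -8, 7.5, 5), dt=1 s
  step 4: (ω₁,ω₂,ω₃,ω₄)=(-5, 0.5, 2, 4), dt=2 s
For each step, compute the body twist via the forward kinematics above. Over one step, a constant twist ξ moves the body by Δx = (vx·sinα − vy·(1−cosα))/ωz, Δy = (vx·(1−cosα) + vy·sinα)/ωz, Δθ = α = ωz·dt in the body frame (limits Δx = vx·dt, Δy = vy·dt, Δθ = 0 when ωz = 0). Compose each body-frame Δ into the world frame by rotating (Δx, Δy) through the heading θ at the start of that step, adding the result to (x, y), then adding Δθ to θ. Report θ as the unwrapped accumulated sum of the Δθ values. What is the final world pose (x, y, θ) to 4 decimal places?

(0.0497, 0.1879, 1.3607)

step 1: ξ=(vx,vy,ωz)=(0.0675, 0.0975, 0.4071), dt=0.5 → body Δ=(0.0286, 0.0518, 0.2036) → world pose (0.0286, 0.0518, 0.2036)
step 2: ξ=(vx,vy,ωz)=(-0.0075, 0.0525, 1.0071), dt=1.0 → body Δ=(-0.0306, 0.0406, 1.0071) → world pose (-0.0096, 0.0854, 1.2107)
step 3: ξ=(vx,vy,ωz)=(0.0825, -0.0975, -0.4929), dt=1.0 → body Δ=(0.0557, -0.1135, -0.4929) → world pose (0.1163, 0.0975, 0.7179)
step 4: ξ=(vx,vy,ωz)=(0.0225, 0.0525, 0.3214), dt=2.0 → body Δ=(0.0094, 0.1119, 0.6429) → world pose (0.0497, 0.1879, 1.3607)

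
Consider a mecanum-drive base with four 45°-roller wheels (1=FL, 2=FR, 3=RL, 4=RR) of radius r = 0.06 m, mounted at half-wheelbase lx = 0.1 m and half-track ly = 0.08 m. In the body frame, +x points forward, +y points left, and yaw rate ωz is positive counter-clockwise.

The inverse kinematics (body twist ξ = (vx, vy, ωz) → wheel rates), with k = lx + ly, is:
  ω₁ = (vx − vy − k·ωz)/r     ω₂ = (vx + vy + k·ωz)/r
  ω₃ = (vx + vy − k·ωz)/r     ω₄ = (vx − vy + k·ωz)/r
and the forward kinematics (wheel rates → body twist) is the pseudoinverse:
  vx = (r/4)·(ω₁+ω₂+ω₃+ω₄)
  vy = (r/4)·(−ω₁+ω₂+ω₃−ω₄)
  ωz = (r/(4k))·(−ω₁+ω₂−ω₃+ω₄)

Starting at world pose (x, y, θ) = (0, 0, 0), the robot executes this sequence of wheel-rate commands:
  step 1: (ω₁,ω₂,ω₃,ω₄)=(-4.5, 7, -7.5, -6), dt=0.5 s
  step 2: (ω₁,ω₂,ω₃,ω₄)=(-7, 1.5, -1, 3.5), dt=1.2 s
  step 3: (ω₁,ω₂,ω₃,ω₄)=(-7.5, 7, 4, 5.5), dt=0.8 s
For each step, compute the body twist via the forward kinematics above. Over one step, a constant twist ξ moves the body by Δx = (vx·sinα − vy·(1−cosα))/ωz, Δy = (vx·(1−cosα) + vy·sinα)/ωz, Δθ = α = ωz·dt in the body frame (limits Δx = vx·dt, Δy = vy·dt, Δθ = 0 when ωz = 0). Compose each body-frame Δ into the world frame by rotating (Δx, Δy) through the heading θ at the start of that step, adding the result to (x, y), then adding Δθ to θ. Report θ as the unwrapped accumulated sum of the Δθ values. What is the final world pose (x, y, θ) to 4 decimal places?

step 1: ξ=(vx,vy,ωz)=(-0.1650, 0.1500, 1.0833), dt=0.5 → body Δ=(-0.0983, 0.0496, 0.5417) → world pose (-0.0983, 0.0496, 0.5417)
step 2: ξ=(vx,vy,ωz)=(-0.0450, 0.0600, 1.0833), dt=1.2 → body Δ=(-0.0806, 0.0229, 1.3000) → world pose (-0.1792, 0.0277, 1.8417)
step 3: ξ=(vx,vy,ωz)=(0.1350, 0.1950, 1.3333), dt=0.8 → body Δ=(0.0130, 0.1804, 1.0667) → world pose (-0.3565, -0.0080, 2.9083)

(-0.3565, -0.0080, 2.9083)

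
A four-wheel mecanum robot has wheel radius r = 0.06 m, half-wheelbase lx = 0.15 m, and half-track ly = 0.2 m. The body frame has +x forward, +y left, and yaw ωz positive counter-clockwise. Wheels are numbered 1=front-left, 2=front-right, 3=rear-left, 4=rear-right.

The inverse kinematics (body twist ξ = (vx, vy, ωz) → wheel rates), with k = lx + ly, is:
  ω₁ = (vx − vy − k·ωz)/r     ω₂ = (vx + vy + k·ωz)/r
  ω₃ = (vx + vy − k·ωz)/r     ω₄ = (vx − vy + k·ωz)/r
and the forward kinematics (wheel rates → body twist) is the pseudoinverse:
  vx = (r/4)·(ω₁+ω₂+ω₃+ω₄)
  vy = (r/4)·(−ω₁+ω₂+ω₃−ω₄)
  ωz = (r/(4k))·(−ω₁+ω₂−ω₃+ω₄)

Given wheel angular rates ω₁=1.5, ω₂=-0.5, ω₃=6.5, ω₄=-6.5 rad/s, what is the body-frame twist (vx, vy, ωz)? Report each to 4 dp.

(0.0150, 0.1650, -0.6429)

k = lx + ly = 0.15 + 0.2 = 0.3500
ω₁+ω₂+ω₃+ω₄ = 1.0000  →  vx = (0.06/4)·1.0000 = 0.0150
−ω₁+ω₂+ω₃−ω₄ = 11.0000  →  vy = (0.06/4)·11.0000 = 0.1650
−ω₁+ω₂−ω₃+ω₄ = -15.0000  →  ωz = (0.06/1.4000)·-15.0000 = -0.6429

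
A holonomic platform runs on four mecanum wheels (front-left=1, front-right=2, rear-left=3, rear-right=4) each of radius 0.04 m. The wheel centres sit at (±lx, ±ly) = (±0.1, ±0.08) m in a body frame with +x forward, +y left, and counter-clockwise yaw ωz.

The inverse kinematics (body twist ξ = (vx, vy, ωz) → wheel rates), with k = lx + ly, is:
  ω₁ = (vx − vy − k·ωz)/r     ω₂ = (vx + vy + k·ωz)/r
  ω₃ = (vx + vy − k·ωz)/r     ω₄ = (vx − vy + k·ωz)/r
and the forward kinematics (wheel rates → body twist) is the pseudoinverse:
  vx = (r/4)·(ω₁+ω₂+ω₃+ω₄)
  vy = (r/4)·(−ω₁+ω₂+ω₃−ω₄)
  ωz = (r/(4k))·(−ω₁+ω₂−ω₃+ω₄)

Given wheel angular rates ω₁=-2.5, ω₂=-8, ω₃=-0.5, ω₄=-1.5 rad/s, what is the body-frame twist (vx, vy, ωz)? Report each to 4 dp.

(-0.1250, -0.0450, -0.3611)

k = lx + ly = 0.1 + 0.08 = 0.1800
ω₁+ω₂+ω₃+ω₄ = -12.5000  →  vx = (0.04/4)·-12.5000 = -0.1250
−ω₁+ω₂+ω₃−ω₄ = -4.5000  →  vy = (0.04/4)·-4.5000 = -0.0450
−ω₁+ω₂−ω₃+ω₄ = -6.5000  →  ωz = (0.04/0.7200)·-6.5000 = -0.3611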